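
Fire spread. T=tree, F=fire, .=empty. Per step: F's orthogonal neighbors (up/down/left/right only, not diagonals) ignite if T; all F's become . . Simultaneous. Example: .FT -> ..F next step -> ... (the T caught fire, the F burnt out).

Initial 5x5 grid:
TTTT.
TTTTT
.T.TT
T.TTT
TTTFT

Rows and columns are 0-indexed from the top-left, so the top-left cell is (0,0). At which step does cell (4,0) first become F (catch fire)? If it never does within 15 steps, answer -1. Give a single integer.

Step 1: cell (4,0)='T' (+3 fires, +1 burnt)
Step 2: cell (4,0)='T' (+4 fires, +3 burnt)
Step 3: cell (4,0)='F' (+3 fires, +4 burnt)
  -> target ignites at step 3
Step 4: cell (4,0)='.' (+4 fires, +3 burnt)
Step 5: cell (4,0)='.' (+2 fires, +4 burnt)
Step 6: cell (4,0)='.' (+3 fires, +2 burnt)
Step 7: cell (4,0)='.' (+1 fires, +3 burnt)
Step 8: cell (4,0)='.' (+0 fires, +1 burnt)
  fire out at step 8

3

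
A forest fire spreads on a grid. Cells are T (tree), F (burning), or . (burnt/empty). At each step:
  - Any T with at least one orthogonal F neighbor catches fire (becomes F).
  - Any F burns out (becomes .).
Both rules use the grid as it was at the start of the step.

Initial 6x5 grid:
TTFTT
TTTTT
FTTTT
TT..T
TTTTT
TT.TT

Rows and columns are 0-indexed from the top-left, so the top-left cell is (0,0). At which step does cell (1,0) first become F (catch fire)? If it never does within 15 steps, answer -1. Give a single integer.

Step 1: cell (1,0)='F' (+6 fires, +2 burnt)
  -> target ignites at step 1
Step 2: cell (1,0)='.' (+7 fires, +6 burnt)
Step 3: cell (1,0)='.' (+4 fires, +7 burnt)
Step 4: cell (1,0)='.' (+3 fires, +4 burnt)
Step 5: cell (1,0)='.' (+2 fires, +3 burnt)
Step 6: cell (1,0)='.' (+2 fires, +2 burnt)
Step 7: cell (1,0)='.' (+1 fires, +2 burnt)
Step 8: cell (1,0)='.' (+0 fires, +1 burnt)
  fire out at step 8

1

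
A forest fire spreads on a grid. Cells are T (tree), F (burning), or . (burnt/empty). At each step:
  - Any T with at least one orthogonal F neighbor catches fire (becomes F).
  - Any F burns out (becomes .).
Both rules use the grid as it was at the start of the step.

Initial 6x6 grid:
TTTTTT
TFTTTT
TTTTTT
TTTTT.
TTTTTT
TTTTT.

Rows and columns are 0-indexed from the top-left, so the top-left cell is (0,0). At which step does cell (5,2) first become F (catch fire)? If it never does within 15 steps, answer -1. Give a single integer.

Step 1: cell (5,2)='T' (+4 fires, +1 burnt)
Step 2: cell (5,2)='T' (+6 fires, +4 burnt)
Step 3: cell (5,2)='T' (+6 fires, +6 burnt)
Step 4: cell (5,2)='T' (+7 fires, +6 burnt)
Step 5: cell (5,2)='F' (+6 fires, +7 burnt)
  -> target ignites at step 5
Step 6: cell (5,2)='.' (+2 fires, +6 burnt)
Step 7: cell (5,2)='.' (+2 fires, +2 burnt)
Step 8: cell (5,2)='.' (+0 fires, +2 burnt)
  fire out at step 8

5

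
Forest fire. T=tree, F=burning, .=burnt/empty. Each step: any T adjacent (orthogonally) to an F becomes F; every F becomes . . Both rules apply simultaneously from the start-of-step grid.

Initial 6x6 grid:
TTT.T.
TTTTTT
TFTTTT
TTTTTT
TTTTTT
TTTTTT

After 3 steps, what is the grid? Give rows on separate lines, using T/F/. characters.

Step 1: 4 trees catch fire, 1 burn out
  TTT.T.
  TFTTTT
  F.FTTT
  TFTTTT
  TTTTTT
  TTTTTT
Step 2: 7 trees catch fire, 4 burn out
  TFT.T.
  F.FTTT
  ...FTT
  F.FTTT
  TFTTTT
  TTTTTT
Step 3: 8 trees catch fire, 7 burn out
  F.F.T.
  ...FTT
  ....FT
  ...FTT
  F.FTTT
  TFTTTT

F.F.T.
...FTT
....FT
...FTT
F.FTTT
TFTTTT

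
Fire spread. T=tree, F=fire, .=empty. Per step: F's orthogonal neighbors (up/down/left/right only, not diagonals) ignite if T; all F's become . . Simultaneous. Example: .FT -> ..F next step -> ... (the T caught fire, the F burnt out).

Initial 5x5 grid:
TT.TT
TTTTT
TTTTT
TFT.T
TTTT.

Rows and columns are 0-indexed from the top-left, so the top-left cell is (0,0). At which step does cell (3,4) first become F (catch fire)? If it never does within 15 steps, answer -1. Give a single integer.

Step 1: cell (3,4)='T' (+4 fires, +1 burnt)
Step 2: cell (3,4)='T' (+5 fires, +4 burnt)
Step 3: cell (3,4)='T' (+5 fires, +5 burnt)
Step 4: cell (3,4)='T' (+3 fires, +5 burnt)
Step 5: cell (3,4)='F' (+3 fires, +3 burnt)
  -> target ignites at step 5
Step 6: cell (3,4)='.' (+1 fires, +3 burnt)
Step 7: cell (3,4)='.' (+0 fires, +1 burnt)
  fire out at step 7

5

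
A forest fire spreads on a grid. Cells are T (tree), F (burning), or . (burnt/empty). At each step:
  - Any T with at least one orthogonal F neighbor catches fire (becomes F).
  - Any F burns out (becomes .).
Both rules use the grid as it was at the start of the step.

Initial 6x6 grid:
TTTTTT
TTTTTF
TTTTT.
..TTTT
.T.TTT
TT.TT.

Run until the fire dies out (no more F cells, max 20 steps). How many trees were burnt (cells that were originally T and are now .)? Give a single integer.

Step 1: +2 fires, +1 burnt (F count now 2)
Step 2: +3 fires, +2 burnt (F count now 3)
Step 3: +4 fires, +3 burnt (F count now 4)
Step 4: +6 fires, +4 burnt (F count now 6)
Step 5: +7 fires, +6 burnt (F count now 7)
Step 6: +3 fires, +7 burnt (F count now 3)
Step 7: +0 fires, +3 burnt (F count now 0)
Fire out after step 7
Initially T: 28, now '.': 33
Total burnt (originally-T cells now '.'): 25

Answer: 25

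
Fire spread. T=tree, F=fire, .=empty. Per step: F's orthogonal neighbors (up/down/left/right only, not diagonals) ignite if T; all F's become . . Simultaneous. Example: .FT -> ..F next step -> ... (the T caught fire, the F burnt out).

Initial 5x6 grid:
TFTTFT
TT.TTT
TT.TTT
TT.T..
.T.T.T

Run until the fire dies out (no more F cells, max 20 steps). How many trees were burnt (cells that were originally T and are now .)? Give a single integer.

Answer: 19

Derivation:
Step 1: +6 fires, +2 burnt (F count now 6)
Step 2: +5 fires, +6 burnt (F count now 5)
Step 3: +4 fires, +5 burnt (F count now 4)
Step 4: +3 fires, +4 burnt (F count now 3)
Step 5: +1 fires, +3 burnt (F count now 1)
Step 6: +0 fires, +1 burnt (F count now 0)
Fire out after step 6
Initially T: 20, now '.': 29
Total burnt (originally-T cells now '.'): 19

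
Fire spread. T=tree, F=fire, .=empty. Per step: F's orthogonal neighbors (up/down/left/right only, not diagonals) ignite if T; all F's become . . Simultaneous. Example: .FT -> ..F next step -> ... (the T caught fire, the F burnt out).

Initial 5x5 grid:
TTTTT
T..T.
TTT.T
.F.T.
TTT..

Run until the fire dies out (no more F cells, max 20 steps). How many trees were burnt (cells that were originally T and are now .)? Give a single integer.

Answer: 13

Derivation:
Step 1: +2 fires, +1 burnt (F count now 2)
Step 2: +4 fires, +2 burnt (F count now 4)
Step 3: +1 fires, +4 burnt (F count now 1)
Step 4: +1 fires, +1 burnt (F count now 1)
Step 5: +1 fires, +1 burnt (F count now 1)
Step 6: +1 fires, +1 burnt (F count now 1)
Step 7: +1 fires, +1 burnt (F count now 1)
Step 8: +2 fires, +1 burnt (F count now 2)
Step 9: +0 fires, +2 burnt (F count now 0)
Fire out after step 9
Initially T: 15, now '.': 23
Total burnt (originally-T cells now '.'): 13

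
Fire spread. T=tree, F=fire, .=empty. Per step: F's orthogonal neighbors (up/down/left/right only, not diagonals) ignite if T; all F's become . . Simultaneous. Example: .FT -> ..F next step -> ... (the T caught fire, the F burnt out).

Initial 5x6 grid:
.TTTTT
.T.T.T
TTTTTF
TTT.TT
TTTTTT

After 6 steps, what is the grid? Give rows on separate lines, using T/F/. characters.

Step 1: 3 trees catch fire, 1 burn out
  .TTTTT
  .T.T.F
  TTTTF.
  TTT.TF
  TTTTTT
Step 2: 4 trees catch fire, 3 burn out
  .TTTTF
  .T.T..
  TTTF..
  TTT.F.
  TTTTTF
Step 3: 4 trees catch fire, 4 burn out
  .TTTF.
  .T.F..
  TTF...
  TTT...
  TTTTF.
Step 4: 4 trees catch fire, 4 burn out
  .TTF..
  .T....
  TF....
  TTF...
  TTTF..
Step 5: 5 trees catch fire, 4 burn out
  .TF...
  .F....
  F.....
  TF....
  TTF...
Step 6: 3 trees catch fire, 5 burn out
  .F....
  ......
  ......
  F.....
  TF....

.F....
......
......
F.....
TF....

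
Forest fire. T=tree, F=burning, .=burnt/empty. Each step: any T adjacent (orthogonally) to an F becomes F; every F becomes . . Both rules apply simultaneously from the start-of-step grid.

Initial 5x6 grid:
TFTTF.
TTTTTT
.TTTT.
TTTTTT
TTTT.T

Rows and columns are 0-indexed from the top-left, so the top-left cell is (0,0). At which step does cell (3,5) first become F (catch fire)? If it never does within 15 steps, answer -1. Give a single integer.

Step 1: cell (3,5)='T' (+5 fires, +2 burnt)
Step 2: cell (3,5)='T' (+6 fires, +5 burnt)
Step 3: cell (3,5)='T' (+4 fires, +6 burnt)
Step 4: cell (3,5)='F' (+5 fires, +4 burnt)
  -> target ignites at step 4
Step 5: cell (3,5)='.' (+4 fires, +5 burnt)
Step 6: cell (3,5)='.' (+0 fires, +4 burnt)
  fire out at step 6

4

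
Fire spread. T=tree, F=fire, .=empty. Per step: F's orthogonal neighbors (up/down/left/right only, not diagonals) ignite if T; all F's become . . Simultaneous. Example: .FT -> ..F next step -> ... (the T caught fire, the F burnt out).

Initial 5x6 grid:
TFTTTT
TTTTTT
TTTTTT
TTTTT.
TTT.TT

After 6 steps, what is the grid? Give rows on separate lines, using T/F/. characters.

Step 1: 3 trees catch fire, 1 burn out
  F.FTTT
  TFTTTT
  TTTTTT
  TTTTT.
  TTT.TT
Step 2: 4 trees catch fire, 3 burn out
  ...FTT
  F.FTTT
  TFTTTT
  TTTTT.
  TTT.TT
Step 3: 5 trees catch fire, 4 burn out
  ....FT
  ...FTT
  F.FTTT
  TFTTT.
  TTT.TT
Step 4: 6 trees catch fire, 5 burn out
  .....F
  ....FT
  ...FTT
  F.FTT.
  TFT.TT
Step 5: 5 trees catch fire, 6 burn out
  ......
  .....F
  ....FT
  ...FT.
  F.F.TT
Step 6: 2 trees catch fire, 5 burn out
  ......
  ......
  .....F
  ....F.
  ....TT

......
......
.....F
....F.
....TT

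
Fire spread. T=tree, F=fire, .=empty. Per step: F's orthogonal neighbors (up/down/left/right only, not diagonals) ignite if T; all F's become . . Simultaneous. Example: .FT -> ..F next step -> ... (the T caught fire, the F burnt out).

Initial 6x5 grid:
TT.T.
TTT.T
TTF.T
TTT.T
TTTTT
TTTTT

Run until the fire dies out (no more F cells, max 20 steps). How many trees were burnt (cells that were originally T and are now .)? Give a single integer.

Answer: 23

Derivation:
Step 1: +3 fires, +1 burnt (F count now 3)
Step 2: +4 fires, +3 burnt (F count now 4)
Step 3: +6 fires, +4 burnt (F count now 6)
Step 4: +5 fires, +6 burnt (F count now 5)
Step 5: +3 fires, +5 burnt (F count now 3)
Step 6: +1 fires, +3 burnt (F count now 1)
Step 7: +1 fires, +1 burnt (F count now 1)
Step 8: +0 fires, +1 burnt (F count now 0)
Fire out after step 8
Initially T: 24, now '.': 29
Total burnt (originally-T cells now '.'): 23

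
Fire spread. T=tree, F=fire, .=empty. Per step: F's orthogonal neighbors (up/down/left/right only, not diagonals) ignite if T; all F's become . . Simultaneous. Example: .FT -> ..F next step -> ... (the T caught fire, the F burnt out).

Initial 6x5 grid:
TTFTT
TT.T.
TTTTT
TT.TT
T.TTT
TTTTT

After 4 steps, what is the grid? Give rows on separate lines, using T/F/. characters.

Step 1: 2 trees catch fire, 1 burn out
  TF.FT
  TT.T.
  TTTTT
  TT.TT
  T.TTT
  TTTTT
Step 2: 4 trees catch fire, 2 burn out
  F...F
  TF.F.
  TTTTT
  TT.TT
  T.TTT
  TTTTT
Step 3: 3 trees catch fire, 4 burn out
  .....
  F....
  TFTFT
  TT.TT
  T.TTT
  TTTTT
Step 4: 5 trees catch fire, 3 burn out
  .....
  .....
  F.F.F
  TF.FT
  T.TTT
  TTTTT

.....
.....
F.F.F
TF.FT
T.TTT
TTTTT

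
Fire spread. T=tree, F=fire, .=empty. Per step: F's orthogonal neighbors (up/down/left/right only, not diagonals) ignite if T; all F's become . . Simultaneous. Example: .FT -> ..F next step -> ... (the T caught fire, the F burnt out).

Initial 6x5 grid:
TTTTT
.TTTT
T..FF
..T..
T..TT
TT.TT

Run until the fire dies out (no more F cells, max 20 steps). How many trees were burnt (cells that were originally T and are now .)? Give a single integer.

Answer: 9

Derivation:
Step 1: +2 fires, +2 burnt (F count now 2)
Step 2: +3 fires, +2 burnt (F count now 3)
Step 3: +2 fires, +3 burnt (F count now 2)
Step 4: +1 fires, +2 burnt (F count now 1)
Step 5: +1 fires, +1 burnt (F count now 1)
Step 6: +0 fires, +1 burnt (F count now 0)
Fire out after step 6
Initially T: 18, now '.': 21
Total burnt (originally-T cells now '.'): 9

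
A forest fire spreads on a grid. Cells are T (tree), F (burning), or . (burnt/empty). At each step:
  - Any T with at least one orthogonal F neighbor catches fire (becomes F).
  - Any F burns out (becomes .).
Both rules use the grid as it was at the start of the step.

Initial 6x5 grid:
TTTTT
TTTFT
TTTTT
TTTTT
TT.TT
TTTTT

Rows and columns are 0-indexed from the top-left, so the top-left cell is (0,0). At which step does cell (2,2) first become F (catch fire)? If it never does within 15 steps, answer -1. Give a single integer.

Step 1: cell (2,2)='T' (+4 fires, +1 burnt)
Step 2: cell (2,2)='F' (+6 fires, +4 burnt)
  -> target ignites at step 2
Step 3: cell (2,2)='.' (+6 fires, +6 burnt)
Step 4: cell (2,2)='.' (+5 fires, +6 burnt)
Step 5: cell (2,2)='.' (+4 fires, +5 burnt)
Step 6: cell (2,2)='.' (+2 fires, +4 burnt)
Step 7: cell (2,2)='.' (+1 fires, +2 burnt)
Step 8: cell (2,2)='.' (+0 fires, +1 burnt)
  fire out at step 8

2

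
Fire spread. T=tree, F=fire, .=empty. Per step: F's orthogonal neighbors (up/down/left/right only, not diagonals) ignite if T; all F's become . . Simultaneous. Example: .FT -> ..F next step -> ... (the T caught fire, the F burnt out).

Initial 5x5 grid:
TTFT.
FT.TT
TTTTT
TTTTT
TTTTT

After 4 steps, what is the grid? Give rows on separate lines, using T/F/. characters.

Step 1: 5 trees catch fire, 2 burn out
  FF.F.
  .F.TT
  FTTTT
  TTTTT
  TTTTT
Step 2: 3 trees catch fire, 5 burn out
  .....
  ...FT
  .FTTT
  FTTTT
  TTTTT
Step 3: 5 trees catch fire, 3 burn out
  .....
  ....F
  ..FFT
  .FTTT
  FTTTT
Step 4: 4 trees catch fire, 5 burn out
  .....
  .....
  ....F
  ..FFT
  .FTTT

.....
.....
....F
..FFT
.FTTT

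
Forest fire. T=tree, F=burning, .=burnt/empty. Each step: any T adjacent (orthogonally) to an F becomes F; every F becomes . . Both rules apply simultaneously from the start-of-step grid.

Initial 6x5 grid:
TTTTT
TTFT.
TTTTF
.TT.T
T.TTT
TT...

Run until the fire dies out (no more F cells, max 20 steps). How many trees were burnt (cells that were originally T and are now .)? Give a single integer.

Step 1: +6 fires, +2 burnt (F count now 6)
Step 2: +6 fires, +6 burnt (F count now 6)
Step 3: +6 fires, +6 burnt (F count now 6)
Step 4: +0 fires, +6 burnt (F count now 0)
Fire out after step 4
Initially T: 21, now '.': 27
Total burnt (originally-T cells now '.'): 18

Answer: 18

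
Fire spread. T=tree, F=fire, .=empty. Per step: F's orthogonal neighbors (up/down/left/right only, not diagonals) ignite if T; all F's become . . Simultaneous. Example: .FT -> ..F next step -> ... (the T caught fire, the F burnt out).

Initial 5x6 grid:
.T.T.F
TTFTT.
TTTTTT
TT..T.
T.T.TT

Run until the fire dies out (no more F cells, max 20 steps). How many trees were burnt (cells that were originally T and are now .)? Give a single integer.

Answer: 18

Derivation:
Step 1: +3 fires, +2 burnt (F count now 3)
Step 2: +6 fires, +3 burnt (F count now 6)
Step 3: +3 fires, +6 burnt (F count now 3)
Step 4: +3 fires, +3 burnt (F count now 3)
Step 5: +2 fires, +3 burnt (F count now 2)
Step 6: +1 fires, +2 burnt (F count now 1)
Step 7: +0 fires, +1 burnt (F count now 0)
Fire out after step 7
Initially T: 19, now '.': 29
Total burnt (originally-T cells now '.'): 18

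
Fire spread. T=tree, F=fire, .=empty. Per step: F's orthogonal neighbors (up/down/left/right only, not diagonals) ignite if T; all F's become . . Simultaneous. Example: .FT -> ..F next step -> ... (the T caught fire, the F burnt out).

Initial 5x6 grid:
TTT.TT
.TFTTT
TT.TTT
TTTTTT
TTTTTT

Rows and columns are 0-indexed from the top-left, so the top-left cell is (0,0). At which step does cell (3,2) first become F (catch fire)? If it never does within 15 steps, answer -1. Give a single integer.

Step 1: cell (3,2)='T' (+3 fires, +1 burnt)
Step 2: cell (3,2)='T' (+4 fires, +3 burnt)
Step 3: cell (3,2)='T' (+7 fires, +4 burnt)
Step 4: cell (3,2)='F' (+7 fires, +7 burnt)
  -> target ignites at step 4
Step 5: cell (3,2)='.' (+4 fires, +7 burnt)
Step 6: cell (3,2)='.' (+1 fires, +4 burnt)
Step 7: cell (3,2)='.' (+0 fires, +1 burnt)
  fire out at step 7

4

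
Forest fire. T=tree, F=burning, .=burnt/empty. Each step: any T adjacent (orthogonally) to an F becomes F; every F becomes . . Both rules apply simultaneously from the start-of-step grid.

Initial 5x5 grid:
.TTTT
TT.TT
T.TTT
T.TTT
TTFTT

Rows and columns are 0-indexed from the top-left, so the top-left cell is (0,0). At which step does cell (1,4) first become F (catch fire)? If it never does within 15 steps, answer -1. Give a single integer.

Step 1: cell (1,4)='T' (+3 fires, +1 burnt)
Step 2: cell (1,4)='T' (+4 fires, +3 burnt)
Step 3: cell (1,4)='T' (+3 fires, +4 burnt)
Step 4: cell (1,4)='T' (+3 fires, +3 burnt)
Step 5: cell (1,4)='F' (+3 fires, +3 burnt)
  -> target ignites at step 5
Step 6: cell (1,4)='.' (+3 fires, +3 burnt)
Step 7: cell (1,4)='.' (+1 fires, +3 burnt)
Step 8: cell (1,4)='.' (+0 fires, +1 burnt)
  fire out at step 8

5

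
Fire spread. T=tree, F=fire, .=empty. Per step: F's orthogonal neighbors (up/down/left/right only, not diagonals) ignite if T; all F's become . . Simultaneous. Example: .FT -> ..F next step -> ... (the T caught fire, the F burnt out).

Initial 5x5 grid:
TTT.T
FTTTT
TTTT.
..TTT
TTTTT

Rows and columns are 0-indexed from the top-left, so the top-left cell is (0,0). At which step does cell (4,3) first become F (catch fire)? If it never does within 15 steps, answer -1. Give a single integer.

Step 1: cell (4,3)='T' (+3 fires, +1 burnt)
Step 2: cell (4,3)='T' (+3 fires, +3 burnt)
Step 3: cell (4,3)='T' (+3 fires, +3 burnt)
Step 4: cell (4,3)='T' (+3 fires, +3 burnt)
Step 5: cell (4,3)='T' (+3 fires, +3 burnt)
Step 6: cell (4,3)='F' (+3 fires, +3 burnt)
  -> target ignites at step 6
Step 7: cell (4,3)='.' (+2 fires, +3 burnt)
Step 8: cell (4,3)='.' (+0 fires, +2 burnt)
  fire out at step 8

6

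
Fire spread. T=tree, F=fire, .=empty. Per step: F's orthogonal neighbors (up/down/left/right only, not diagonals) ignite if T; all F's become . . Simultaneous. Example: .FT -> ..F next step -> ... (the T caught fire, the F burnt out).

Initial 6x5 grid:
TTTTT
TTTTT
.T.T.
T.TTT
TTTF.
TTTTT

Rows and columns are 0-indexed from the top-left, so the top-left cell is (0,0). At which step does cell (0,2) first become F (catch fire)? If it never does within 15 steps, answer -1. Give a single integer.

Step 1: cell (0,2)='T' (+3 fires, +1 burnt)
Step 2: cell (0,2)='T' (+6 fires, +3 burnt)
Step 3: cell (0,2)='T' (+3 fires, +6 burnt)
Step 4: cell (0,2)='T' (+5 fires, +3 burnt)
Step 5: cell (0,2)='F' (+3 fires, +5 burnt)
  -> target ignites at step 5
Step 6: cell (0,2)='.' (+3 fires, +3 burnt)
Step 7: cell (0,2)='.' (+1 fires, +3 burnt)
Step 8: cell (0,2)='.' (+0 fires, +1 burnt)
  fire out at step 8

5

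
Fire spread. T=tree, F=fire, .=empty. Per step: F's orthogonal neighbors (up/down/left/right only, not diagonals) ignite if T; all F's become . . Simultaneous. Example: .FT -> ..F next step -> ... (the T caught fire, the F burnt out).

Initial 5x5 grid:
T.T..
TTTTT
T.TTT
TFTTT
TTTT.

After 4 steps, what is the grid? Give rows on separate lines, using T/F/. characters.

Step 1: 3 trees catch fire, 1 burn out
  T.T..
  TTTTT
  T.TTT
  F.FTT
  TFTT.
Step 2: 5 trees catch fire, 3 burn out
  T.T..
  TTTTT
  F.FTT
  ...FT
  F.FT.
Step 3: 5 trees catch fire, 5 burn out
  T.T..
  FTFTT
  ...FT
  ....F
  ...F.
Step 4: 5 trees catch fire, 5 burn out
  F.F..
  .F.FT
  ....F
  .....
  .....

F.F..
.F.FT
....F
.....
.....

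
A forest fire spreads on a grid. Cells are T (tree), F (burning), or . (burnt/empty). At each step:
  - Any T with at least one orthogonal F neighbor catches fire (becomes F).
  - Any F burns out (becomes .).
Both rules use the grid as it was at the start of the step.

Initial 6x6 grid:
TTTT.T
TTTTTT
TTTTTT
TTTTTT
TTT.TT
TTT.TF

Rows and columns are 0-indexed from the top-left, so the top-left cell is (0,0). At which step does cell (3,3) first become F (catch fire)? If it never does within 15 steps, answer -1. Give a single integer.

Step 1: cell (3,3)='T' (+2 fires, +1 burnt)
Step 2: cell (3,3)='T' (+2 fires, +2 burnt)
Step 3: cell (3,3)='T' (+2 fires, +2 burnt)
Step 4: cell (3,3)='F' (+3 fires, +2 burnt)
  -> target ignites at step 4
Step 5: cell (3,3)='.' (+4 fires, +3 burnt)
Step 6: cell (3,3)='.' (+4 fires, +4 burnt)
Step 7: cell (3,3)='.' (+6 fires, +4 burnt)
Step 8: cell (3,3)='.' (+5 fires, +6 burnt)
Step 9: cell (3,3)='.' (+3 fires, +5 burnt)
Step 10: cell (3,3)='.' (+1 fires, +3 burnt)
Step 11: cell (3,3)='.' (+0 fires, +1 burnt)
  fire out at step 11

4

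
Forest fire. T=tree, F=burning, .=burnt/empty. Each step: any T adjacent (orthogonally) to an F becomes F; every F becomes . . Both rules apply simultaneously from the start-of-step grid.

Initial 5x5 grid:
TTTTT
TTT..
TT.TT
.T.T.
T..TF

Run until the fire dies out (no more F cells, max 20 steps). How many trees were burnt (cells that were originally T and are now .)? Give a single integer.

Step 1: +1 fires, +1 burnt (F count now 1)
Step 2: +1 fires, +1 burnt (F count now 1)
Step 3: +1 fires, +1 burnt (F count now 1)
Step 4: +1 fires, +1 burnt (F count now 1)
Step 5: +0 fires, +1 burnt (F count now 0)
Fire out after step 5
Initially T: 16, now '.': 13
Total burnt (originally-T cells now '.'): 4

Answer: 4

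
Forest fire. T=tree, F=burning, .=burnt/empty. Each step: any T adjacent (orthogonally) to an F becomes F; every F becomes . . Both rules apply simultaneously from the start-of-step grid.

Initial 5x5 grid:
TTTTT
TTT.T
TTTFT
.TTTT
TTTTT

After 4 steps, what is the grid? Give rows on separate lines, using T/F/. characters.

Step 1: 3 trees catch fire, 1 burn out
  TTTTT
  TTT.T
  TTF.F
  .TTFT
  TTTTT
Step 2: 6 trees catch fire, 3 burn out
  TTTTT
  TTF.F
  TF...
  .TF.F
  TTTFT
Step 3: 7 trees catch fire, 6 burn out
  TTFTF
  TF...
  F....
  .F...
  TTF.F
Step 4: 4 trees catch fire, 7 burn out
  TF.F.
  F....
  .....
  .....
  TF...

TF.F.
F....
.....
.....
TF...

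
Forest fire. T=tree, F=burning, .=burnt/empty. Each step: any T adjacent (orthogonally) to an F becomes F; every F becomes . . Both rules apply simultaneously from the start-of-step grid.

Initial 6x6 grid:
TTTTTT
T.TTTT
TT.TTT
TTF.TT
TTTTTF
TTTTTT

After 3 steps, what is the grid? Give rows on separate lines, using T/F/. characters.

Step 1: 5 trees catch fire, 2 burn out
  TTTTTT
  T.TTTT
  TT.TTT
  TF..TF
  TTFTF.
  TTTTTF
Step 2: 8 trees catch fire, 5 burn out
  TTTTTT
  T.TTTT
  TF.TTF
  F...F.
  TF.F..
  TTFTF.
Step 3: 6 trees catch fire, 8 burn out
  TTTTTT
  T.TTTF
  F..TF.
  ......
  F.....
  TF.F..

TTTTTT
T.TTTF
F..TF.
......
F.....
TF.F..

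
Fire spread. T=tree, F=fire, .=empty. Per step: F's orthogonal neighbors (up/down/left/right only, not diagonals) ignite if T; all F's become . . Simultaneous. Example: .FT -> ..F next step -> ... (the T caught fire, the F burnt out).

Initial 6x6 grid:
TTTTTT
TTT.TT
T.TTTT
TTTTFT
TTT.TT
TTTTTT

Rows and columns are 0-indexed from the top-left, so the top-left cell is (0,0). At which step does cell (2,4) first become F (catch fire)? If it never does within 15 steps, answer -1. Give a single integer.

Step 1: cell (2,4)='F' (+4 fires, +1 burnt)
  -> target ignites at step 1
Step 2: cell (2,4)='.' (+6 fires, +4 burnt)
Step 3: cell (2,4)='.' (+7 fires, +6 burnt)
Step 4: cell (2,4)='.' (+6 fires, +7 burnt)
Step 5: cell (2,4)='.' (+5 fires, +6 burnt)
Step 6: cell (2,4)='.' (+3 fires, +5 burnt)
Step 7: cell (2,4)='.' (+1 fires, +3 burnt)
Step 8: cell (2,4)='.' (+0 fires, +1 burnt)
  fire out at step 8

1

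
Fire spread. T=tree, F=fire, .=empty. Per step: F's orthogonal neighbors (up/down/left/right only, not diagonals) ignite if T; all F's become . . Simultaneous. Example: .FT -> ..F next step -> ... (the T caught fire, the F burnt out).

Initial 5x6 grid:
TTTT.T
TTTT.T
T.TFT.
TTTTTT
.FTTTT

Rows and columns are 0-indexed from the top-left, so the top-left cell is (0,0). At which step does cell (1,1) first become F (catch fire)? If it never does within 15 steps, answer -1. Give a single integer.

Step 1: cell (1,1)='T' (+6 fires, +2 burnt)
Step 2: cell (1,1)='T' (+6 fires, +6 burnt)
Step 3: cell (1,1)='F' (+5 fires, +6 burnt)
  -> target ignites at step 3
Step 4: cell (1,1)='.' (+3 fires, +5 burnt)
Step 5: cell (1,1)='.' (+1 fires, +3 burnt)
Step 6: cell (1,1)='.' (+0 fires, +1 burnt)
  fire out at step 6

3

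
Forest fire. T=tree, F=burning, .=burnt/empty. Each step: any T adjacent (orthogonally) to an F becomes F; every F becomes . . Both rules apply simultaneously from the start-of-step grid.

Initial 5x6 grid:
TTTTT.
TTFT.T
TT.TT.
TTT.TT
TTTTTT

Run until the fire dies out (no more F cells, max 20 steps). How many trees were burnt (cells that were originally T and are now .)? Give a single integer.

Answer: 23

Derivation:
Step 1: +3 fires, +1 burnt (F count now 3)
Step 2: +5 fires, +3 burnt (F count now 5)
Step 3: +5 fires, +5 burnt (F count now 5)
Step 4: +4 fires, +5 burnt (F count now 4)
Step 5: +4 fires, +4 burnt (F count now 4)
Step 6: +2 fires, +4 burnt (F count now 2)
Step 7: +0 fires, +2 burnt (F count now 0)
Fire out after step 7
Initially T: 24, now '.': 29
Total burnt (originally-T cells now '.'): 23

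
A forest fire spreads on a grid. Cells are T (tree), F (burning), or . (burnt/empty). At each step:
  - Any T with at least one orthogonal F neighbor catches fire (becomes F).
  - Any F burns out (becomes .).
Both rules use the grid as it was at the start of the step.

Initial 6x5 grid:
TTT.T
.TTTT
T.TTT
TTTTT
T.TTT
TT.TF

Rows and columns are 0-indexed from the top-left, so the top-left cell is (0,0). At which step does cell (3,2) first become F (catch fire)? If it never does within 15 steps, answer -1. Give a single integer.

Step 1: cell (3,2)='T' (+2 fires, +1 burnt)
Step 2: cell (3,2)='T' (+2 fires, +2 burnt)
Step 3: cell (3,2)='T' (+3 fires, +2 burnt)
Step 4: cell (3,2)='F' (+3 fires, +3 burnt)
  -> target ignites at step 4
Step 5: cell (3,2)='.' (+4 fires, +3 burnt)
Step 6: cell (3,2)='.' (+2 fires, +4 burnt)
Step 7: cell (3,2)='.' (+4 fires, +2 burnt)
Step 8: cell (3,2)='.' (+2 fires, +4 burnt)
Step 9: cell (3,2)='.' (+2 fires, +2 burnt)
Step 10: cell (3,2)='.' (+0 fires, +2 burnt)
  fire out at step 10

4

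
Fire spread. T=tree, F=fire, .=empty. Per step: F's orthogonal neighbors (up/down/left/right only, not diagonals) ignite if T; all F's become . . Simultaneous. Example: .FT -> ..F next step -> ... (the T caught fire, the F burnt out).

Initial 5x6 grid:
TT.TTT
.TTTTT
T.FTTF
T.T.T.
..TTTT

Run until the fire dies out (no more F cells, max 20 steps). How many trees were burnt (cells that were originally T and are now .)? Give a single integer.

Step 1: +5 fires, +2 burnt (F count now 5)
Step 2: +6 fires, +5 burnt (F count now 6)
Step 3: +5 fires, +6 burnt (F count now 5)
Step 4: +2 fires, +5 burnt (F count now 2)
Step 5: +0 fires, +2 burnt (F count now 0)
Fire out after step 5
Initially T: 20, now '.': 28
Total burnt (originally-T cells now '.'): 18

Answer: 18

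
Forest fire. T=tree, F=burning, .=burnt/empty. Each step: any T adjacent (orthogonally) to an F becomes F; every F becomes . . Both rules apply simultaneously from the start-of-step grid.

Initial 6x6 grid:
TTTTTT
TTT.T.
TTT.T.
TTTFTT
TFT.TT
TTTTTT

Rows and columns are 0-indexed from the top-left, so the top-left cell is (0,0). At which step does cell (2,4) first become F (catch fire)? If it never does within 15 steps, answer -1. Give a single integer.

Step 1: cell (2,4)='T' (+6 fires, +2 burnt)
Step 2: cell (2,4)='F' (+8 fires, +6 burnt)
  -> target ignites at step 2
Step 3: cell (2,4)='.' (+7 fires, +8 burnt)
Step 4: cell (2,4)='.' (+5 fires, +7 burnt)
Step 5: cell (2,4)='.' (+3 fires, +5 burnt)
Step 6: cell (2,4)='.' (+0 fires, +3 burnt)
  fire out at step 6

2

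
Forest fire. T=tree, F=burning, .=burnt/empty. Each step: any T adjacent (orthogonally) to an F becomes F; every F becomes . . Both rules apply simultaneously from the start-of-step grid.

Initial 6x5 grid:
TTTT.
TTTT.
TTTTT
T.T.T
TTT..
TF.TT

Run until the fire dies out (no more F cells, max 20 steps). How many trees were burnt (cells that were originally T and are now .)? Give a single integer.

Answer: 20

Derivation:
Step 1: +2 fires, +1 burnt (F count now 2)
Step 2: +2 fires, +2 burnt (F count now 2)
Step 3: +2 fires, +2 burnt (F count now 2)
Step 4: +2 fires, +2 burnt (F count now 2)
Step 5: +4 fires, +2 burnt (F count now 4)
Step 6: +5 fires, +4 burnt (F count now 5)
Step 7: +3 fires, +5 burnt (F count now 3)
Step 8: +0 fires, +3 burnt (F count now 0)
Fire out after step 8
Initially T: 22, now '.': 28
Total burnt (originally-T cells now '.'): 20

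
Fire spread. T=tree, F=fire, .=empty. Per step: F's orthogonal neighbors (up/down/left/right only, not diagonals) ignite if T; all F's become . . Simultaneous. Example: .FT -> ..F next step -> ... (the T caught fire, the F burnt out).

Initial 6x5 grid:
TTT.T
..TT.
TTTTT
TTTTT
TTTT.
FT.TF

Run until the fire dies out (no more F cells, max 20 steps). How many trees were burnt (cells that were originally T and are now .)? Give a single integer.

Answer: 21

Derivation:
Step 1: +3 fires, +2 burnt (F count now 3)
Step 2: +3 fires, +3 burnt (F count now 3)
Step 3: +4 fires, +3 burnt (F count now 4)
Step 4: +4 fires, +4 burnt (F count now 4)
Step 5: +3 fires, +4 burnt (F count now 3)
Step 6: +1 fires, +3 burnt (F count now 1)
Step 7: +1 fires, +1 burnt (F count now 1)
Step 8: +1 fires, +1 burnt (F count now 1)
Step 9: +1 fires, +1 burnt (F count now 1)
Step 10: +0 fires, +1 burnt (F count now 0)
Fire out after step 10
Initially T: 22, now '.': 29
Total burnt (originally-T cells now '.'): 21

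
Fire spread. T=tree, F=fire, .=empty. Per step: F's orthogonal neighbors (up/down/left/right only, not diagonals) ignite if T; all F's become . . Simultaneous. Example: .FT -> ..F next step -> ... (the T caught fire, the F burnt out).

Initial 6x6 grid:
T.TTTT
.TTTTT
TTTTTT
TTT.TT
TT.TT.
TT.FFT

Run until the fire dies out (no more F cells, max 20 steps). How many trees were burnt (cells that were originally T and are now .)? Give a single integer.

Answer: 27

Derivation:
Step 1: +3 fires, +2 burnt (F count now 3)
Step 2: +1 fires, +3 burnt (F count now 1)
Step 3: +2 fires, +1 burnt (F count now 2)
Step 4: +3 fires, +2 burnt (F count now 3)
Step 5: +4 fires, +3 burnt (F count now 4)
Step 6: +5 fires, +4 burnt (F count now 5)
Step 7: +4 fires, +5 burnt (F count now 4)
Step 8: +2 fires, +4 burnt (F count now 2)
Step 9: +2 fires, +2 burnt (F count now 2)
Step 10: +1 fires, +2 burnt (F count now 1)
Step 11: +0 fires, +1 burnt (F count now 0)
Fire out after step 11
Initially T: 28, now '.': 35
Total burnt (originally-T cells now '.'): 27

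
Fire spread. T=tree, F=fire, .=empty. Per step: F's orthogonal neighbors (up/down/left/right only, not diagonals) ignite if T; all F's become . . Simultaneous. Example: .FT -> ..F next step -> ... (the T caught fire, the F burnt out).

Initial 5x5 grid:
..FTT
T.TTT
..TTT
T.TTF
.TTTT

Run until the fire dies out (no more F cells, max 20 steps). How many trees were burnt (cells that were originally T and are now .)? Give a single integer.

Step 1: +5 fires, +2 burnt (F count now 5)
Step 2: +7 fires, +5 burnt (F count now 7)
Step 3: +1 fires, +7 burnt (F count now 1)
Step 4: +1 fires, +1 burnt (F count now 1)
Step 5: +0 fires, +1 burnt (F count now 0)
Fire out after step 5
Initially T: 16, now '.': 23
Total burnt (originally-T cells now '.'): 14

Answer: 14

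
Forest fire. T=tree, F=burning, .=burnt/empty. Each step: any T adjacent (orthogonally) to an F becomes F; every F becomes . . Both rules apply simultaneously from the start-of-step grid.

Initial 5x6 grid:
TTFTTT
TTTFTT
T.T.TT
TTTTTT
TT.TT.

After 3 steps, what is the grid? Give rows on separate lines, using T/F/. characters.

Step 1: 4 trees catch fire, 2 burn out
  TF.FTT
  TTF.FT
  T.T.TT
  TTTTTT
  TT.TT.
Step 2: 6 trees catch fire, 4 burn out
  F...FT
  TF...F
  T.F.FT
  TTTTTT
  TT.TT.
Step 3: 5 trees catch fire, 6 burn out
  .....F
  F.....
  T....F
  TTFTFT
  TT.TT.

.....F
F.....
T....F
TTFTFT
TT.TT.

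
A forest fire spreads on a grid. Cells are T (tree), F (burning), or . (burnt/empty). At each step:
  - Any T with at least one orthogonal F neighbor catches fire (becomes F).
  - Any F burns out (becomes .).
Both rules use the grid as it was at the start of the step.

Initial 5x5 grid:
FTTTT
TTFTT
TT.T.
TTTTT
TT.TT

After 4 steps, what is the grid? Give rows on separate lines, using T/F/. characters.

Step 1: 5 trees catch fire, 2 burn out
  .FFTT
  FF.FT
  TT.T.
  TTTTT
  TT.TT
Step 2: 5 trees catch fire, 5 burn out
  ...FT
  ....F
  FF.F.
  TTTTT
  TT.TT
Step 3: 4 trees catch fire, 5 burn out
  ....F
  .....
  .....
  FFTFT
  TT.TT
Step 4: 5 trees catch fire, 4 burn out
  .....
  .....
  .....
  ..F.F
  FF.FT

.....
.....
.....
..F.F
FF.FT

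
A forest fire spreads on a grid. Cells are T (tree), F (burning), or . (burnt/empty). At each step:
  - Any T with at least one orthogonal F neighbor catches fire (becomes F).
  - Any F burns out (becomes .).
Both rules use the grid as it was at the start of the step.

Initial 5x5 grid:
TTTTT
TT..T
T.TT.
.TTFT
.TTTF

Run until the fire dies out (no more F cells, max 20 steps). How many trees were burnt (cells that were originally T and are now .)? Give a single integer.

Step 1: +4 fires, +2 burnt (F count now 4)
Step 2: +3 fires, +4 burnt (F count now 3)
Step 3: +1 fires, +3 burnt (F count now 1)
Step 4: +0 fires, +1 burnt (F count now 0)
Fire out after step 4
Initially T: 17, now '.': 16
Total burnt (originally-T cells now '.'): 8

Answer: 8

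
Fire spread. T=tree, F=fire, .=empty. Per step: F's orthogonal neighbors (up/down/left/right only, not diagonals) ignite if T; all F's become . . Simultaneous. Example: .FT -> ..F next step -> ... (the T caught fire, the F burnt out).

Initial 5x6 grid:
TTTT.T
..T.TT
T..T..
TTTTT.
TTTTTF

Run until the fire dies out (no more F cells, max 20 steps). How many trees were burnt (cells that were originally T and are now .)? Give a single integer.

Answer: 12

Derivation:
Step 1: +1 fires, +1 burnt (F count now 1)
Step 2: +2 fires, +1 burnt (F count now 2)
Step 3: +2 fires, +2 burnt (F count now 2)
Step 4: +3 fires, +2 burnt (F count now 3)
Step 5: +2 fires, +3 burnt (F count now 2)
Step 6: +1 fires, +2 burnt (F count now 1)
Step 7: +1 fires, +1 burnt (F count now 1)
Step 8: +0 fires, +1 burnt (F count now 0)
Fire out after step 8
Initially T: 20, now '.': 22
Total burnt (originally-T cells now '.'): 12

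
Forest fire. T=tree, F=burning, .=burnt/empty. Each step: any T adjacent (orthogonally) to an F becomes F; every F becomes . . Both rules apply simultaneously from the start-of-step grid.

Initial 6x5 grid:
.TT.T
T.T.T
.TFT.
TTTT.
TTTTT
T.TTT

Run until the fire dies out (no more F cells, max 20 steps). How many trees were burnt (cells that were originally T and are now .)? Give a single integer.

Answer: 18

Derivation:
Step 1: +4 fires, +1 burnt (F count now 4)
Step 2: +4 fires, +4 burnt (F count now 4)
Step 3: +5 fires, +4 burnt (F count now 5)
Step 4: +3 fires, +5 burnt (F count now 3)
Step 5: +2 fires, +3 burnt (F count now 2)
Step 6: +0 fires, +2 burnt (F count now 0)
Fire out after step 6
Initially T: 21, now '.': 27
Total burnt (originally-T cells now '.'): 18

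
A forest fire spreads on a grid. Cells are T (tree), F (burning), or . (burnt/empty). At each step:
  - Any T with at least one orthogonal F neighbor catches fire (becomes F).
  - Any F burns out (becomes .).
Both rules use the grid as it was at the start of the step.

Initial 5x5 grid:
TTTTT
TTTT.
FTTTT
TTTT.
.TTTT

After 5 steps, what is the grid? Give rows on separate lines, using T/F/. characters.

Step 1: 3 trees catch fire, 1 burn out
  TTTTT
  FTTT.
  .FTTT
  FTTT.
  .TTTT
Step 2: 4 trees catch fire, 3 burn out
  FTTTT
  .FTT.
  ..FTT
  .FTT.
  .TTTT
Step 3: 5 trees catch fire, 4 burn out
  .FTTT
  ..FT.
  ...FT
  ..FT.
  .FTTT
Step 4: 5 trees catch fire, 5 burn out
  ..FTT
  ...F.
  ....F
  ...F.
  ..FTT
Step 5: 2 trees catch fire, 5 burn out
  ...FT
  .....
  .....
  .....
  ...FT

...FT
.....
.....
.....
...FT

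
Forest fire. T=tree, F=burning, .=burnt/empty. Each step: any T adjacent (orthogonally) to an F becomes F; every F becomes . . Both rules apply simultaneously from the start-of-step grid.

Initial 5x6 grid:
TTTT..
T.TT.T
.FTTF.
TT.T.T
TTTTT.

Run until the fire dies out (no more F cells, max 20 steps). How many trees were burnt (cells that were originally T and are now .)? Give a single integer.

Answer: 17

Derivation:
Step 1: +3 fires, +2 burnt (F count now 3)
Step 2: +5 fires, +3 burnt (F count now 5)
Step 3: +5 fires, +5 burnt (F count now 5)
Step 4: +2 fires, +5 burnt (F count now 2)
Step 5: +1 fires, +2 burnt (F count now 1)
Step 6: +1 fires, +1 burnt (F count now 1)
Step 7: +0 fires, +1 burnt (F count now 0)
Fire out after step 7
Initially T: 19, now '.': 28
Total burnt (originally-T cells now '.'): 17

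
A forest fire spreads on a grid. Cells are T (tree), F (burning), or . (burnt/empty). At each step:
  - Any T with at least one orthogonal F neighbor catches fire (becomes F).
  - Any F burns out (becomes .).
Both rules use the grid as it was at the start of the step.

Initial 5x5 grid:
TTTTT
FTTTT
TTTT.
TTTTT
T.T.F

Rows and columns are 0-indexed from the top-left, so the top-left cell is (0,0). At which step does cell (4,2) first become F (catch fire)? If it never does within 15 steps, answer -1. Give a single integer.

Step 1: cell (4,2)='T' (+4 fires, +2 burnt)
Step 2: cell (4,2)='T' (+5 fires, +4 burnt)
Step 3: cell (4,2)='T' (+7 fires, +5 burnt)
Step 4: cell (4,2)='F' (+3 fires, +7 burnt)
  -> target ignites at step 4
Step 5: cell (4,2)='.' (+1 fires, +3 burnt)
Step 6: cell (4,2)='.' (+0 fires, +1 burnt)
  fire out at step 6

4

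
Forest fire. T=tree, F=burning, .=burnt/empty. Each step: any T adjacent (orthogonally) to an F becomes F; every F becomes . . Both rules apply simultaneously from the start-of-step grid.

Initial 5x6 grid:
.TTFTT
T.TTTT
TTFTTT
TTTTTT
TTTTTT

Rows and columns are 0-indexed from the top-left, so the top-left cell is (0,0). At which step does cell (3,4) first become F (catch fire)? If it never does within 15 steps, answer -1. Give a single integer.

Step 1: cell (3,4)='T' (+7 fires, +2 burnt)
Step 2: cell (3,4)='T' (+8 fires, +7 burnt)
Step 3: cell (3,4)='F' (+7 fires, +8 burnt)
  -> target ignites at step 3
Step 4: cell (3,4)='.' (+3 fires, +7 burnt)
Step 5: cell (3,4)='.' (+1 fires, +3 burnt)
Step 6: cell (3,4)='.' (+0 fires, +1 burnt)
  fire out at step 6

3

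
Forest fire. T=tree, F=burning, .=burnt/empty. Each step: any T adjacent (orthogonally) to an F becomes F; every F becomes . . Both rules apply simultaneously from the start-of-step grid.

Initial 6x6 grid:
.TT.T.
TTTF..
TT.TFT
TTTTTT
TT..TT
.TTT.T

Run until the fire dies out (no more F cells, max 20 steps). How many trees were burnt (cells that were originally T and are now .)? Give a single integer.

Step 1: +4 fires, +2 burnt (F count now 4)
Step 2: +5 fires, +4 burnt (F count now 5)
Step 3: +5 fires, +5 burnt (F count now 5)
Step 4: +3 fires, +5 burnt (F count now 3)
Step 5: +2 fires, +3 burnt (F count now 2)
Step 6: +2 fires, +2 burnt (F count now 2)
Step 7: +1 fires, +2 burnt (F count now 1)
Step 8: +1 fires, +1 burnt (F count now 1)
Step 9: +0 fires, +1 burnt (F count now 0)
Fire out after step 9
Initially T: 24, now '.': 35
Total burnt (originally-T cells now '.'): 23

Answer: 23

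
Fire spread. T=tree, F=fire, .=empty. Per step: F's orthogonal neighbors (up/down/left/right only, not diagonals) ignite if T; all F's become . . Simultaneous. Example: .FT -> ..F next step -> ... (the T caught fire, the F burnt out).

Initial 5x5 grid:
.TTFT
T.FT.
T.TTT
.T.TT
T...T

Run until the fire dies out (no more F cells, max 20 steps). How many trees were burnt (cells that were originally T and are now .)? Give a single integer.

Answer: 10

Derivation:
Step 1: +4 fires, +2 burnt (F count now 4)
Step 2: +2 fires, +4 burnt (F count now 2)
Step 3: +2 fires, +2 burnt (F count now 2)
Step 4: +1 fires, +2 burnt (F count now 1)
Step 5: +1 fires, +1 burnt (F count now 1)
Step 6: +0 fires, +1 burnt (F count now 0)
Fire out after step 6
Initially T: 14, now '.': 21
Total burnt (originally-T cells now '.'): 10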